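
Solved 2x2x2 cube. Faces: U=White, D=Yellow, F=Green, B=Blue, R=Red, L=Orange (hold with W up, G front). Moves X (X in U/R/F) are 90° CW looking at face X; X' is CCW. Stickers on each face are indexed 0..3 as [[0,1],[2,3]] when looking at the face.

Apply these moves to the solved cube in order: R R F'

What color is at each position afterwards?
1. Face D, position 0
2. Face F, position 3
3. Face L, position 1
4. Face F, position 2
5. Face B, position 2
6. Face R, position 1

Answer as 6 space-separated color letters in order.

Answer: O G Y G G R

Derivation:
After move 1 (R): R=RRRR U=WGWG F=GYGY D=YBYB B=WBWB
After move 2 (R): R=RRRR U=WYWY F=GBGB D=YWYW B=GBGB
After move 3 (F'): F=BBGG U=WYRR R=WRYR D=OOYW L=OYOW
Query 1: D[0] = O
Query 2: F[3] = G
Query 3: L[1] = Y
Query 4: F[2] = G
Query 5: B[2] = G
Query 6: R[1] = R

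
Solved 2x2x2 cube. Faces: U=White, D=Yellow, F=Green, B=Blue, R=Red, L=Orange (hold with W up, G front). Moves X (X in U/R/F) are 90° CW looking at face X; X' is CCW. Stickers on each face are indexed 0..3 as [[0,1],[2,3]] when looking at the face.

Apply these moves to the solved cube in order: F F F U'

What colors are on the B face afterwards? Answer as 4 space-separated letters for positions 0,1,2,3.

Answer: Y R B B

Derivation:
After move 1 (F): F=GGGG U=WWOO R=WRWR D=RRYY L=OYOY
After move 2 (F): F=GGGG U=WWYY R=OROR D=WWYY L=OROR
After move 3 (F): F=GGGG U=WWRR R=YRYR D=OOYY L=OWOW
After move 4 (U'): U=WRWR F=OWGG R=GGYR B=YRBB L=BBOW
Query: B face = YRBB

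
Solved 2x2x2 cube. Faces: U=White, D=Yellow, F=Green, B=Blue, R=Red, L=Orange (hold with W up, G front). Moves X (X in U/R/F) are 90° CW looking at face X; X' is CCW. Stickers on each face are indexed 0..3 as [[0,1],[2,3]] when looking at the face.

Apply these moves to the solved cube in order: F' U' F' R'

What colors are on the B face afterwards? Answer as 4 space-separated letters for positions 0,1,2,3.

After move 1 (F'): F=GGGG U=WWRR R=YRYR D=OOYY L=OWOW
After move 2 (U'): U=WRWR F=OWGG R=GGYR B=YRBB L=BBOW
After move 3 (F'): F=WGOG U=WRGY R=OGOR D=BWYY L=BROW
After move 4 (R'): R=GROO U=WBGY F=WROY D=BGYG B=YRWB
Query: B face = YRWB

Answer: Y R W B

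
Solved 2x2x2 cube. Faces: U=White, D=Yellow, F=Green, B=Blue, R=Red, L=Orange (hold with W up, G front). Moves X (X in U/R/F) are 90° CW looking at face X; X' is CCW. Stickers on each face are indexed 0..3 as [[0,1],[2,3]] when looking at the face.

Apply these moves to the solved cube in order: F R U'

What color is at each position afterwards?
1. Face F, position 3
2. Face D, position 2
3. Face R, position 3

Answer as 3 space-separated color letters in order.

Answer: Y Y R

Derivation:
After move 1 (F): F=GGGG U=WWOO R=WRWR D=RRYY L=OYOY
After move 2 (R): R=WWRR U=WGOG F=GRGY D=RBYB B=OBWB
After move 3 (U'): U=GGWO F=OYGY R=GRRR B=WWWB L=OBOY
Query 1: F[3] = Y
Query 2: D[2] = Y
Query 3: R[3] = R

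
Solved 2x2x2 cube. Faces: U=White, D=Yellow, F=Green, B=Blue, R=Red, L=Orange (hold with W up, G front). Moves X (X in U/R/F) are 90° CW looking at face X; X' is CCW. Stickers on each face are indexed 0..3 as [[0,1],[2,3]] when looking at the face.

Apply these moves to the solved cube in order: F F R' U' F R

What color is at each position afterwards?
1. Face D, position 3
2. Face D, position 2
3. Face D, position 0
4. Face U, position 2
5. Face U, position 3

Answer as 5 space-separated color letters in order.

After move 1 (F): F=GGGG U=WWOO R=WRWR D=RRYY L=OYOY
After move 2 (F): F=GGGG U=WWYY R=OROR D=WWYY L=OROR
After move 3 (R'): R=RROO U=WBYB F=GWGY D=WGYG B=YBWB
After move 4 (U'): U=BBWY F=ORGY R=GWOO B=RRWB L=YBOR
After move 5 (F): F=GOYR U=BBRB R=WWYO D=OGYG L=YWOG
After move 6 (R): R=YWOW U=BORR F=GGYG D=OWYR B=BRBB
Query 1: D[3] = R
Query 2: D[2] = Y
Query 3: D[0] = O
Query 4: U[2] = R
Query 5: U[3] = R

Answer: R Y O R R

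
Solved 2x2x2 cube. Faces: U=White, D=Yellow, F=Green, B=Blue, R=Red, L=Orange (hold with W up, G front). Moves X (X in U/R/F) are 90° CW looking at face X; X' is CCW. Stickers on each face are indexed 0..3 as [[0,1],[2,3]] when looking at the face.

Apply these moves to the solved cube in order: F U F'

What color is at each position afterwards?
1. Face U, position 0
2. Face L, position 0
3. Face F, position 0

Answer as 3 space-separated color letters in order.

Answer: O G R

Derivation:
After move 1 (F): F=GGGG U=WWOO R=WRWR D=RRYY L=OYOY
After move 2 (U): U=OWOW F=WRGG R=BBWR B=OYBB L=GGOY
After move 3 (F'): F=RGWG U=OWBW R=RBRR D=GYYY L=GWOO
Query 1: U[0] = O
Query 2: L[0] = G
Query 3: F[0] = R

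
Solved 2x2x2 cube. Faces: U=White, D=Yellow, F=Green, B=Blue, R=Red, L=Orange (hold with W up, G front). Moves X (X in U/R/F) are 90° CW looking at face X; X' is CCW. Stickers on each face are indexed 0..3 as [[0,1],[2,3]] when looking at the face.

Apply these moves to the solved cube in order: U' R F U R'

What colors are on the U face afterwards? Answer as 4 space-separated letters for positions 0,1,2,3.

Answer: O W B B

Derivation:
After move 1 (U'): U=WWWW F=OOGG R=GGRR B=RRBB L=BBOO
After move 2 (R): R=RGRG U=WOWG F=OYGY D=YBYR B=WRWB
After move 3 (F): F=GOYY U=WOOB R=WGGG D=RRYR L=BYOB
After move 4 (U): U=OWBO F=WGYY R=WRGG B=BYWB L=GOOB
After move 5 (R'): R=RGWG U=OWBB F=WWYO D=RGYY B=RYRB
Query: U face = OWBB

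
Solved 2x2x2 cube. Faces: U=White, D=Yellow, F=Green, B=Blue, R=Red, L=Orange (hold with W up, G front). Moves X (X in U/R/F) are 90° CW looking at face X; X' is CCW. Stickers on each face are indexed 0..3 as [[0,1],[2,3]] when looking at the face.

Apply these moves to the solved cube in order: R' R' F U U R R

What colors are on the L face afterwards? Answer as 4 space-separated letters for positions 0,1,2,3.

After move 1 (R'): R=RRRR U=WBWB F=GWGW D=YGYG B=YBYB
After move 2 (R'): R=RRRR U=WYWY F=GBGB D=YWYW B=GBGB
After move 3 (F): F=GGBB U=WYOO R=WRYR D=RRYW L=OYOW
After move 4 (U): U=OWOY F=WRBB R=GBYR B=OYGB L=GGOW
After move 5 (U): U=OOYW F=GBBB R=OYYR B=GGGB L=WROW
After move 6 (R): R=YORY U=OBYB F=GRBW D=RGYG B=WGOB
After move 7 (R): R=RYYO U=ORYW F=GGBG D=ROYW B=BGBB
Query: L face = WROW

Answer: W R O W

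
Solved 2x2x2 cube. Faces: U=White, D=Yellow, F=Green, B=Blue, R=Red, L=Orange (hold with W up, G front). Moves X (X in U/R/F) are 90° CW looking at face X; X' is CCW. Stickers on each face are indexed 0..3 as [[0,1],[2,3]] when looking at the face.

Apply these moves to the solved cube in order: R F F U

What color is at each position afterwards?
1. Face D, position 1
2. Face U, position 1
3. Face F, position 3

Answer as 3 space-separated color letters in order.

After move 1 (R): R=RRRR U=WGWG F=GYGY D=YBYB B=WBWB
After move 2 (F): F=GGYY U=WGOO R=WRGR D=RRYB L=OYOB
After move 3 (F): F=YGYG U=WGBY R=OROR D=GWYB L=OROR
After move 4 (U): U=BWYG F=ORYG R=WBOR B=ORWB L=YGOR
Query 1: D[1] = W
Query 2: U[1] = W
Query 3: F[3] = G

Answer: W W G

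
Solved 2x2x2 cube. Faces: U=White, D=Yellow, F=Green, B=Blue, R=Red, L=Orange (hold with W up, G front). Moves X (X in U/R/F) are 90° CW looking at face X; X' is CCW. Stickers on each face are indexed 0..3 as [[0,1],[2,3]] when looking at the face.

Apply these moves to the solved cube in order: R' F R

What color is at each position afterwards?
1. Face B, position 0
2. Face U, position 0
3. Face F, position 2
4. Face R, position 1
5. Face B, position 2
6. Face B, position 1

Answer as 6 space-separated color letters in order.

Answer: O W W W B B

Derivation:
After move 1 (R'): R=RRRR U=WBWB F=GWGW D=YGYG B=YBYB
After move 2 (F): F=GGWW U=WBOO R=WRBR D=RRYG L=OYOG
After move 3 (R): R=BWRR U=WGOW F=GRWG D=RYYY B=OBBB
Query 1: B[0] = O
Query 2: U[0] = W
Query 3: F[2] = W
Query 4: R[1] = W
Query 5: B[2] = B
Query 6: B[1] = B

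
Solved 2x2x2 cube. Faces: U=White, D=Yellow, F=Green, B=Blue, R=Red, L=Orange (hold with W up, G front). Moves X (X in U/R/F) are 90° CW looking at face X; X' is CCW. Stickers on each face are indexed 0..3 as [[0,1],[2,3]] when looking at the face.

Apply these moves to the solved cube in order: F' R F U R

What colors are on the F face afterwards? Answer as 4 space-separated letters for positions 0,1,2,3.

Answer: R Y Y B

Derivation:
After move 1 (F'): F=GGGG U=WWRR R=YRYR D=OOYY L=OWOW
After move 2 (R): R=YYRR U=WGRG F=GOGY D=OBYB B=RBWB
After move 3 (F): F=GGYO U=WGWW R=RYGR D=RYYB L=OOOB
After move 4 (U): U=WWWG F=RYYO R=RBGR B=OOWB L=GGOB
After move 5 (R): R=GRRB U=WYWO F=RYYB D=RWYO B=GOWB
Query: F face = RYYB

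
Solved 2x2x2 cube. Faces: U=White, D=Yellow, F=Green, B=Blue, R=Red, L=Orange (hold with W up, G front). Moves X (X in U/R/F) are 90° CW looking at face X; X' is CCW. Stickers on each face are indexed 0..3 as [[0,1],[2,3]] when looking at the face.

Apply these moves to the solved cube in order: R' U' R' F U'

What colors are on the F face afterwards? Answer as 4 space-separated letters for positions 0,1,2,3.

Answer: Y Y W B

Derivation:
After move 1 (R'): R=RRRR U=WBWB F=GWGW D=YGYG B=YBYB
After move 2 (U'): U=BBWW F=OOGW R=GWRR B=RRYB L=YBOO
After move 3 (R'): R=WRGR U=BYWR F=OBGW D=YOYW B=GRGB
After move 4 (F): F=GOWB U=BYOB R=WRRR D=GWYW L=YYOO
After move 5 (U'): U=YBBO F=YYWB R=GORR B=WRGB L=GROO
Query: F face = YYWB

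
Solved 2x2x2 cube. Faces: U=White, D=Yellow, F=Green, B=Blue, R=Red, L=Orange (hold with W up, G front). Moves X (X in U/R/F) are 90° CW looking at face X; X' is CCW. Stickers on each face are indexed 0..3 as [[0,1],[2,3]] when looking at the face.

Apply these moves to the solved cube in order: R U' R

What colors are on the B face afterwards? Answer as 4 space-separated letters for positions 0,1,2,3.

After move 1 (R): R=RRRR U=WGWG F=GYGY D=YBYB B=WBWB
After move 2 (U'): U=GGWW F=OOGY R=GYRR B=RRWB L=WBOO
After move 3 (R): R=RGRY U=GOWY F=OBGB D=YWYR B=WRGB
Query: B face = WRGB

Answer: W R G B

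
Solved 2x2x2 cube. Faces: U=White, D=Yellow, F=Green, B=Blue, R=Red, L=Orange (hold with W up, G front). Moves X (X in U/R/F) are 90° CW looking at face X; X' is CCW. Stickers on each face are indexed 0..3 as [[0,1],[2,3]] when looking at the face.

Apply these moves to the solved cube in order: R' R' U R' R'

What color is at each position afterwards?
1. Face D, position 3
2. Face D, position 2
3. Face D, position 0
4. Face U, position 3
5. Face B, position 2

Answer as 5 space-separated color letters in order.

Answer: Y Y Y W R

Derivation:
After move 1 (R'): R=RRRR U=WBWB F=GWGW D=YGYG B=YBYB
After move 2 (R'): R=RRRR U=WYWY F=GBGB D=YWYW B=GBGB
After move 3 (U): U=WWYY F=RRGB R=GBRR B=OOGB L=GBOO
After move 4 (R'): R=BRGR U=WGYO F=RWGY D=YRYB B=WOWB
After move 5 (R'): R=RRBG U=WWYW F=RGGO D=YWYY B=BORB
Query 1: D[3] = Y
Query 2: D[2] = Y
Query 3: D[0] = Y
Query 4: U[3] = W
Query 5: B[2] = R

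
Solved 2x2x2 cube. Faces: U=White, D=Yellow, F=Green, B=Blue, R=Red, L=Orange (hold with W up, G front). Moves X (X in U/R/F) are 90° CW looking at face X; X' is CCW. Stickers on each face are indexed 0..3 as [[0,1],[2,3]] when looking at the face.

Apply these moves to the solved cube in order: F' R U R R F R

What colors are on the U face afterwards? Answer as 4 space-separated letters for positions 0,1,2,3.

Answer: R Y W W

Derivation:
After move 1 (F'): F=GGGG U=WWRR R=YRYR D=OOYY L=OWOW
After move 2 (R): R=YYRR U=WGRG F=GOGY D=OBYB B=RBWB
After move 3 (U): U=RWGG F=YYGY R=RBRR B=OWWB L=GOOW
After move 4 (R): R=RRRB U=RYGY F=YBGB D=OWYO B=GWWB
After move 5 (R): R=RRBR U=RBGB F=YWGO D=OWYG B=YWYB
After move 6 (F): F=GYOW U=RBWO R=GRBR D=BRYG L=GOOW
After move 7 (R): R=BGRR U=RYWW F=GROG D=BYYY B=OWBB
Query: U face = RYWW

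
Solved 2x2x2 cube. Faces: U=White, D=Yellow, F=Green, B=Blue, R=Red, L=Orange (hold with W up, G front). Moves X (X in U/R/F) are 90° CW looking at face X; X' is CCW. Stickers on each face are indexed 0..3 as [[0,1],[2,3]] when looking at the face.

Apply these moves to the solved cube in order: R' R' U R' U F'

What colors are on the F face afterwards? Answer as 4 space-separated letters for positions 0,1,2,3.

After move 1 (R'): R=RRRR U=WBWB F=GWGW D=YGYG B=YBYB
After move 2 (R'): R=RRRR U=WYWY F=GBGB D=YWYW B=GBGB
After move 3 (U): U=WWYY F=RRGB R=GBRR B=OOGB L=GBOO
After move 4 (R'): R=BRGR U=WGYO F=RWGY D=YRYB B=WOWB
After move 5 (U): U=YWOG F=BRGY R=WOGR B=GBWB L=RWOO
After move 6 (F'): F=RYBG U=YWWG R=ROYR D=WOYB L=RGOO
Query: F face = RYBG

Answer: R Y B G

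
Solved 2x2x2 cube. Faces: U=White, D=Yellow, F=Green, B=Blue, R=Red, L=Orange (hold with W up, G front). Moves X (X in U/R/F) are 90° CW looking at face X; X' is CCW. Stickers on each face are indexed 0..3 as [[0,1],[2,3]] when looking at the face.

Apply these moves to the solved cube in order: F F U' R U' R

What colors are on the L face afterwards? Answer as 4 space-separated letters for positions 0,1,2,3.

After move 1 (F): F=GGGG U=WWOO R=WRWR D=RRYY L=OYOY
After move 2 (F): F=GGGG U=WWYY R=OROR D=WWYY L=OROR
After move 3 (U'): U=WYWY F=ORGG R=GGOR B=ORBB L=BBOR
After move 4 (R): R=OGRG U=WRWG F=OWGY D=WBYO B=YRYB
After move 5 (U'): U=RGWW F=BBGY R=OWRG B=OGYB L=YROR
After move 6 (R): R=ROGW U=RBWY F=BBGO D=WYYO B=WGGB
Query: L face = YROR

Answer: Y R O R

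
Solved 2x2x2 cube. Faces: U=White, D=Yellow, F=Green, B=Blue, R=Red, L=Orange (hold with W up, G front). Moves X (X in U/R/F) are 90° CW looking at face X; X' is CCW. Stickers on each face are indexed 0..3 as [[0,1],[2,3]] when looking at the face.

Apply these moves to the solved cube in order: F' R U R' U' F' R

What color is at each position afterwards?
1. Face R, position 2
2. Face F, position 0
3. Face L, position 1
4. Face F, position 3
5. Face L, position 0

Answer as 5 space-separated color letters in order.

After move 1 (F'): F=GGGG U=WWRR R=YRYR D=OOYY L=OWOW
After move 2 (R): R=YYRR U=WGRG F=GOGY D=OBYB B=RBWB
After move 3 (U): U=RWGG F=YYGY R=RBRR B=OWWB L=GOOW
After move 4 (R'): R=BRRR U=RWGO F=YWGG D=OYYY B=BWBB
After move 5 (U'): U=WORG F=GOGG R=YWRR B=BRBB L=BWOW
After move 6 (F'): F=OGGG U=WOYR R=YWOR D=WWYY L=BGOR
After move 7 (R): R=OYRW U=WGYG F=OWGY D=WBYB B=RROB
Query 1: R[2] = R
Query 2: F[0] = O
Query 3: L[1] = G
Query 4: F[3] = Y
Query 5: L[0] = B

Answer: R O G Y B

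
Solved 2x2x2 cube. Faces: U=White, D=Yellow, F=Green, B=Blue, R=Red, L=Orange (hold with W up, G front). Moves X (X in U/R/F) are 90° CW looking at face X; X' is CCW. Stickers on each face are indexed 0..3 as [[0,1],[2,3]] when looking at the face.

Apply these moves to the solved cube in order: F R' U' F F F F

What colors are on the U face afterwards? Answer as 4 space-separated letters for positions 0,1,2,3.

Answer: B B W O

Derivation:
After move 1 (F): F=GGGG U=WWOO R=WRWR D=RRYY L=OYOY
After move 2 (R'): R=RRWW U=WBOB F=GWGO D=RGYG B=YBRB
After move 3 (U'): U=BBWO F=OYGO R=GWWW B=RRRB L=YBOY
After move 4 (F): F=GOOY U=BBYB R=WWOW D=WGYG L=YROG
After move 5 (F): F=OGYO U=BBGR R=YWBW D=OWYG L=YWOG
After move 6 (F): F=YOOG U=BBGW R=GWRW D=BYYG L=YOOW
After move 7 (F): F=OYGO U=BBWO R=GWWW D=RGYG L=YBOY
Query: U face = BBWO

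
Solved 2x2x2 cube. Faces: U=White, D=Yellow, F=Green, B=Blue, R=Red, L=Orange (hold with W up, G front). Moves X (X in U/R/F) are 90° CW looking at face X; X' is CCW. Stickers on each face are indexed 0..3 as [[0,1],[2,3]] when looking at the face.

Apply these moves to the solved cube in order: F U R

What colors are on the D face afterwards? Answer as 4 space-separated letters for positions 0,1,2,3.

After move 1 (F): F=GGGG U=WWOO R=WRWR D=RRYY L=OYOY
After move 2 (U): U=OWOW F=WRGG R=BBWR B=OYBB L=GGOY
After move 3 (R): R=WBRB U=OROG F=WRGY D=RBYO B=WYWB
Query: D face = RBYO

Answer: R B Y O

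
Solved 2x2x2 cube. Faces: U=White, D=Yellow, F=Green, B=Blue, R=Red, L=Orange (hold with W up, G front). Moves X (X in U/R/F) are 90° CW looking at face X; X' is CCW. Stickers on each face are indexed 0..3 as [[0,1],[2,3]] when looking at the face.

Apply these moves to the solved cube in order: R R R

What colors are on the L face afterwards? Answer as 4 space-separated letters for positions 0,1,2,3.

Answer: O O O O

Derivation:
After move 1 (R): R=RRRR U=WGWG F=GYGY D=YBYB B=WBWB
After move 2 (R): R=RRRR U=WYWY F=GBGB D=YWYW B=GBGB
After move 3 (R): R=RRRR U=WBWB F=GWGW D=YGYG B=YBYB
Query: L face = OOOO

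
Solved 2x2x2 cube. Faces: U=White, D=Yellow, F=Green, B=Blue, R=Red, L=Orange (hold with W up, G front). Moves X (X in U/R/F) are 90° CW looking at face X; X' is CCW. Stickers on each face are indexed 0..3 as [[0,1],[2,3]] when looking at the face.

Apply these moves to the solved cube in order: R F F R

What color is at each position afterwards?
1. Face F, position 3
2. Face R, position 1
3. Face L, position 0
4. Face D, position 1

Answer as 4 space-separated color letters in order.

Answer: B O O W

Derivation:
After move 1 (R): R=RRRR U=WGWG F=GYGY D=YBYB B=WBWB
After move 2 (F): F=GGYY U=WGOO R=WRGR D=RRYB L=OYOB
After move 3 (F): F=YGYG U=WGBY R=OROR D=GWYB L=OROR
After move 4 (R): R=OORR U=WGBG F=YWYB D=GWYW B=YBGB
Query 1: F[3] = B
Query 2: R[1] = O
Query 3: L[0] = O
Query 4: D[1] = W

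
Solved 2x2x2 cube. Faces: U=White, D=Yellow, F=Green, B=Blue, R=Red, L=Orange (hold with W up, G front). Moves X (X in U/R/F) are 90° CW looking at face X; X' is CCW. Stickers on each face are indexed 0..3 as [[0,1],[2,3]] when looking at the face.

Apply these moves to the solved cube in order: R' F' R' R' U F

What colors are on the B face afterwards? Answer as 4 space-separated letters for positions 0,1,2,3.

Answer: O B W B

Derivation:
After move 1 (R'): R=RRRR U=WBWB F=GWGW D=YGYG B=YBYB
After move 2 (F'): F=WWGG U=WBRR R=GRYR D=OOYG L=OBOW
After move 3 (R'): R=RRGY U=WYRY F=WBGR D=OWYG B=GBOB
After move 4 (R'): R=RYRG U=WORG F=WYGY D=OBYR B=GBWB
After move 5 (U): U=RWGO F=RYGY R=GBRG B=OBWB L=WYOW
After move 6 (F): F=GRYY U=RWWY R=GBOG D=RGYR L=WOOB
Query: B face = OBWB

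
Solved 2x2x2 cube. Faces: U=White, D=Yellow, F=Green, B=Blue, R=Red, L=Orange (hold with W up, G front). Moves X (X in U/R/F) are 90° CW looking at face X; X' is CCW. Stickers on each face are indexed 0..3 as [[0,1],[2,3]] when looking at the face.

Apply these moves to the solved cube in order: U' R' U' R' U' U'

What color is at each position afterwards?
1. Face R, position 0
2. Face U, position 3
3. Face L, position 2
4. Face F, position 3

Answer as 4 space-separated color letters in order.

After move 1 (U'): U=WWWW F=OOGG R=GGRR B=RRBB L=BBOO
After move 2 (R'): R=GRGR U=WBWR F=OWGW D=YOYG B=YRYB
After move 3 (U'): U=BRWW F=BBGW R=OWGR B=GRYB L=YROO
After move 4 (R'): R=WROG U=BYWG F=BRGW D=YBYW B=GROB
After move 5 (U'): U=YGBW F=YRGW R=BROG B=WROB L=GROO
After move 6 (U'): U=GWYB F=GRGW R=YROG B=BROB L=WROO
Query 1: R[0] = Y
Query 2: U[3] = B
Query 3: L[2] = O
Query 4: F[3] = W

Answer: Y B O W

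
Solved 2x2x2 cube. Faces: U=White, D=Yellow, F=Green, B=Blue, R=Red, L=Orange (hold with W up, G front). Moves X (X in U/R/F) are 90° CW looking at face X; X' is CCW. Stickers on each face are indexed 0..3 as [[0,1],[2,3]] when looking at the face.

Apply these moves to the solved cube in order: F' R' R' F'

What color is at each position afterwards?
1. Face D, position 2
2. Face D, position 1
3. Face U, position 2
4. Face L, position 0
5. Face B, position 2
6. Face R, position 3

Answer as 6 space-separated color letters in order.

Answer: Y W R O G Y

Derivation:
After move 1 (F'): F=GGGG U=WWRR R=YRYR D=OOYY L=OWOW
After move 2 (R'): R=RRYY U=WBRB F=GWGR D=OGYG B=YBOB
After move 3 (R'): R=RYRY U=WORY F=GBGB D=OWYR B=GBGB
After move 4 (F'): F=BBGG U=WORR R=WYOY D=WWYR L=OYOR
Query 1: D[2] = Y
Query 2: D[1] = W
Query 3: U[2] = R
Query 4: L[0] = O
Query 5: B[2] = G
Query 6: R[3] = Y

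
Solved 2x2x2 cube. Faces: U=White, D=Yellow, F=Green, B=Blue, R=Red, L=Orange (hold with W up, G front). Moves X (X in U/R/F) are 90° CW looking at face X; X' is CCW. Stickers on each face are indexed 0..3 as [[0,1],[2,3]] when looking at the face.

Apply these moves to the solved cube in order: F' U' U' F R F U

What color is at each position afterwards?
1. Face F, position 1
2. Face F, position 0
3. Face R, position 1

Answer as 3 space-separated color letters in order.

After move 1 (F'): F=GGGG U=WWRR R=YRYR D=OOYY L=OWOW
After move 2 (U'): U=WRWR F=OWGG R=GGYR B=YRBB L=BBOW
After move 3 (U'): U=RRWW F=BBGG R=OWYR B=GGBB L=YROW
After move 4 (F): F=GBGB U=RRWR R=WWWR D=YOYY L=YOOO
After move 5 (R): R=WWRW U=RBWB F=GOGY D=YBYG B=RGRB
After move 6 (F): F=GGYO U=RBOO R=WWBW D=RWYG L=YYOB
After move 7 (U): U=OROB F=WWYO R=RGBW B=YYRB L=GGOB
Query 1: F[1] = W
Query 2: F[0] = W
Query 3: R[1] = G

Answer: W W G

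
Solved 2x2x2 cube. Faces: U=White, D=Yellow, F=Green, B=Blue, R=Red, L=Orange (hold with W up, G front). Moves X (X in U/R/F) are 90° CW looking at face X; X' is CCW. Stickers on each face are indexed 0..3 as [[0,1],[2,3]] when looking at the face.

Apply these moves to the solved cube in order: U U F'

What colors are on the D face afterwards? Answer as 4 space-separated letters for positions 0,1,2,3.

After move 1 (U): U=WWWW F=RRGG R=BBRR B=OOBB L=GGOO
After move 2 (U): U=WWWW F=BBGG R=OORR B=GGBB L=RROO
After move 3 (F'): F=BGBG U=WWOR R=YOYR D=ROYY L=RWOW
Query: D face = ROYY

Answer: R O Y Y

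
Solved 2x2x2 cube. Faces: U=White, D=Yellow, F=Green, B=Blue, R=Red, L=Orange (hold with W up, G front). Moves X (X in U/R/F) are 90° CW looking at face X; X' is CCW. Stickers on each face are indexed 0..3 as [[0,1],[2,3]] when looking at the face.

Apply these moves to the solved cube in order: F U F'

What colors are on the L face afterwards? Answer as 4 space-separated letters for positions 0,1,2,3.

Answer: G W O O

Derivation:
After move 1 (F): F=GGGG U=WWOO R=WRWR D=RRYY L=OYOY
After move 2 (U): U=OWOW F=WRGG R=BBWR B=OYBB L=GGOY
After move 3 (F'): F=RGWG U=OWBW R=RBRR D=GYYY L=GWOO
Query: L face = GWOO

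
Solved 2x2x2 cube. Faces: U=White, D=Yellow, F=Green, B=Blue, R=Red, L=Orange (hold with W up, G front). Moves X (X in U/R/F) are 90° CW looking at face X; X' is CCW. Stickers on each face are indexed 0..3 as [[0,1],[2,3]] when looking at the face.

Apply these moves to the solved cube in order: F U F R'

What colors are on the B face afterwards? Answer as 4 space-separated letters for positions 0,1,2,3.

Answer: Y Y B B

Derivation:
After move 1 (F): F=GGGG U=WWOO R=WRWR D=RRYY L=OYOY
After move 2 (U): U=OWOW F=WRGG R=BBWR B=OYBB L=GGOY
After move 3 (F): F=GWGR U=OWYG R=OBWR D=WBYY L=GROR
After move 4 (R'): R=BROW U=OBYO F=GWGG D=WWYR B=YYBB
Query: B face = YYBB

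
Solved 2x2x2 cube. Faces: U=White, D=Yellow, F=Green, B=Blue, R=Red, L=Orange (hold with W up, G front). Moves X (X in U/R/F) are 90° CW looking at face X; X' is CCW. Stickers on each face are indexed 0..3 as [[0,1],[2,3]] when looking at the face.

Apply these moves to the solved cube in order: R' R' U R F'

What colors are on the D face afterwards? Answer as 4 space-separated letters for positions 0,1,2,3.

After move 1 (R'): R=RRRR U=WBWB F=GWGW D=YGYG B=YBYB
After move 2 (R'): R=RRRR U=WYWY F=GBGB D=YWYW B=GBGB
After move 3 (U): U=WWYY F=RRGB R=GBRR B=OOGB L=GBOO
After move 4 (R): R=RGRB U=WRYB F=RWGW D=YGYO B=YOWB
After move 5 (F'): F=WWRG U=WRRR R=GGYB D=BOYO L=GBOY
Query: D face = BOYO

Answer: B O Y O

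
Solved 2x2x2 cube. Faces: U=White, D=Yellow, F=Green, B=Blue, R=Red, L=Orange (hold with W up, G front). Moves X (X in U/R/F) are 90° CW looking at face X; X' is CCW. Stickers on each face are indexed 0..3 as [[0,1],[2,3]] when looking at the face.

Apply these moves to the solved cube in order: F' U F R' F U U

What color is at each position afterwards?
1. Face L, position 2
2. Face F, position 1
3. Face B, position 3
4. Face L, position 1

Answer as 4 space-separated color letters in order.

Answer: O W B R

Derivation:
After move 1 (F'): F=GGGG U=WWRR R=YRYR D=OOYY L=OWOW
After move 2 (U): U=RWRW F=YRGG R=BBYR B=OWBB L=GGOW
After move 3 (F): F=GYGR U=RWWG R=RBWR D=YBYY L=GOOO
After move 4 (R'): R=BRRW U=RBWO F=GWGG D=YYYR B=YWBB
After move 5 (F): F=GGGW U=RBOO R=WROW D=RBYR L=GYOY
After move 6 (U): U=OROB F=WRGW R=YWOW B=GYBB L=GGOY
After move 7 (U): U=OOBR F=YWGW R=GYOW B=GGBB L=WROY
Query 1: L[2] = O
Query 2: F[1] = W
Query 3: B[3] = B
Query 4: L[1] = R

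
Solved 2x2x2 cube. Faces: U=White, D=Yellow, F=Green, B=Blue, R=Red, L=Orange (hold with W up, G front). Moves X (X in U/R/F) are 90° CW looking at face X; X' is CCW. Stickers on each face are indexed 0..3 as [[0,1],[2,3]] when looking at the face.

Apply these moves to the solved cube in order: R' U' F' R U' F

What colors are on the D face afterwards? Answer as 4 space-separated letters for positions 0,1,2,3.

After move 1 (R'): R=RRRR U=WBWB F=GWGW D=YGYG B=YBYB
After move 2 (U'): U=BBWW F=OOGW R=GWRR B=RRYB L=YBOO
After move 3 (F'): F=OWOG U=BBGR R=GWYR D=BOYG L=YWOW
After move 4 (R): R=YGRW U=BWGG F=OOOG D=BYYR B=RRBB
After move 5 (U'): U=WGBG F=YWOG R=OORW B=YGBB L=RROW
After move 6 (F): F=OYGW U=WGWR R=BOGW D=ROYR L=RBOY
Query: D face = ROYR

Answer: R O Y R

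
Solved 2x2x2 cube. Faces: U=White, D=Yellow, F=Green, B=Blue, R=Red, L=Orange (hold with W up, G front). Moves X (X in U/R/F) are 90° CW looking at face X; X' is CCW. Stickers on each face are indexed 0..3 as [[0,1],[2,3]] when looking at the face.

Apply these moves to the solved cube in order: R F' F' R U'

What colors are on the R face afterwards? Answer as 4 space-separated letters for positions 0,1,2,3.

Answer: Y W R R

Derivation:
After move 1 (R): R=RRRR U=WGWG F=GYGY D=YBYB B=WBWB
After move 2 (F'): F=YYGG U=WGRR R=BRYR D=OOYB L=OGOW
After move 3 (F'): F=YGYG U=WGBY R=OROR D=GWYB L=OROR
After move 4 (R): R=OORR U=WGBG F=YWYB D=GWYW B=YBGB
After move 5 (U'): U=GGWB F=ORYB R=YWRR B=OOGB L=YBOR
Query: R face = YWRR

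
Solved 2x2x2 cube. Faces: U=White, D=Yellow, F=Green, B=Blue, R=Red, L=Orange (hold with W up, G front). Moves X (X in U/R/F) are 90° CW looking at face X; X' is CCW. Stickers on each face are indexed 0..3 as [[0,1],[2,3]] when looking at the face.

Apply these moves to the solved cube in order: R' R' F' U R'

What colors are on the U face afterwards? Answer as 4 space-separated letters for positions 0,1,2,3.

After move 1 (R'): R=RRRR U=WBWB F=GWGW D=YGYG B=YBYB
After move 2 (R'): R=RRRR U=WYWY F=GBGB D=YWYW B=GBGB
After move 3 (F'): F=BBGG U=WYRR R=WRYR D=OOYW L=OYOW
After move 4 (U): U=RWRY F=WRGG R=GBYR B=OYGB L=BBOW
After move 5 (R'): R=BRGY U=RGRO F=WWGY D=ORYG B=WYOB
Query: U face = RGRO

Answer: R G R O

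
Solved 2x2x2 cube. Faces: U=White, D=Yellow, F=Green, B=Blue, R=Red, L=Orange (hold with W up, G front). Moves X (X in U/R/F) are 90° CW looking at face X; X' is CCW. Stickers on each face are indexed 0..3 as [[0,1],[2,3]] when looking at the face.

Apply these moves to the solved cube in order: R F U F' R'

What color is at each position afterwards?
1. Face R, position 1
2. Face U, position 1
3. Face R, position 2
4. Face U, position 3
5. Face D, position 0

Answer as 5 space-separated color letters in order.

Answer: R W R O G

Derivation:
After move 1 (R): R=RRRR U=WGWG F=GYGY D=YBYB B=WBWB
After move 2 (F): F=GGYY U=WGOO R=WRGR D=RRYB L=OYOB
After move 3 (U): U=OWOG F=WRYY R=WBGR B=OYWB L=GGOB
After move 4 (F'): F=RYWY U=OWWG R=RBRR D=GBYB L=GGOO
After move 5 (R'): R=BRRR U=OWWO F=RWWG D=GYYY B=BYBB
Query 1: R[1] = R
Query 2: U[1] = W
Query 3: R[2] = R
Query 4: U[3] = O
Query 5: D[0] = G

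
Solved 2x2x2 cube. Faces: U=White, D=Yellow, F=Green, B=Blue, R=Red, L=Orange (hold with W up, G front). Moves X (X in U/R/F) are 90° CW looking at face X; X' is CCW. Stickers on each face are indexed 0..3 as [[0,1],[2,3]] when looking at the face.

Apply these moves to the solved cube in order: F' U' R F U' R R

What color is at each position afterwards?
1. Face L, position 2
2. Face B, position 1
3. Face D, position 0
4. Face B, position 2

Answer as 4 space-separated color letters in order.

After move 1 (F'): F=GGGG U=WWRR R=YRYR D=OOYY L=OWOW
After move 2 (U'): U=WRWR F=OWGG R=GGYR B=YRBB L=BBOW
After move 3 (R): R=YGRG U=WWWG F=OOGY D=OBYY B=RRRB
After move 4 (F): F=GOYO U=WWWB R=WGGG D=RYYY L=BOOB
After move 5 (U'): U=WBWW F=BOYO R=GOGG B=WGRB L=RROB
After move 6 (R): R=GGGO U=WOWO F=BYYY D=RRYW B=WGBB
After move 7 (R): R=GGOG U=WYWY F=BRYW D=RBYW B=OGOB
Query 1: L[2] = O
Query 2: B[1] = G
Query 3: D[0] = R
Query 4: B[2] = O

Answer: O G R O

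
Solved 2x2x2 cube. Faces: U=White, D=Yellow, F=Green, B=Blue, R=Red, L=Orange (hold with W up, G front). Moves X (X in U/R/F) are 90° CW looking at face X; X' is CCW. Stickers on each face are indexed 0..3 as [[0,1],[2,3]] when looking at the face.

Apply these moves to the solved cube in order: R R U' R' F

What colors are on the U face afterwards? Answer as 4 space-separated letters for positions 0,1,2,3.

After move 1 (R): R=RRRR U=WGWG F=GYGY D=YBYB B=WBWB
After move 2 (R): R=RRRR U=WYWY F=GBGB D=YWYW B=GBGB
After move 3 (U'): U=YYWW F=OOGB R=GBRR B=RRGB L=GBOO
After move 4 (R'): R=BRGR U=YGWR F=OYGW D=YOYB B=WRWB
After move 5 (F): F=GOWY U=YGOB R=WRRR D=GBYB L=GYOO
Query: U face = YGOB

Answer: Y G O B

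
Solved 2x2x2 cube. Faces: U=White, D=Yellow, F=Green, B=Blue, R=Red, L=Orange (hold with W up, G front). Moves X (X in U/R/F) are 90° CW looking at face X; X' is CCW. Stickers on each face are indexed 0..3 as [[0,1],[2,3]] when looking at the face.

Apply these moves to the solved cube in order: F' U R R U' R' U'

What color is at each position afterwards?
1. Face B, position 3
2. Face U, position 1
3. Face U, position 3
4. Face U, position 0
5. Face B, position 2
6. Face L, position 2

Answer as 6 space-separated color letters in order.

Answer: B R R R W O

Derivation:
After move 1 (F'): F=GGGG U=WWRR R=YRYR D=OOYY L=OWOW
After move 2 (U): U=RWRW F=YRGG R=BBYR B=OWBB L=GGOW
After move 3 (R): R=YBRB U=RRRG F=YOGY D=OBYO B=WWWB
After move 4 (R): R=RYBB U=RORY F=YBGO D=OWYW B=GWRB
After move 5 (U'): U=OYRR F=GGGO R=YBBB B=RYRB L=GWOW
After move 6 (R'): R=BBYB U=ORRR F=GYGR D=OGYO B=WYWB
After move 7 (U'): U=RROR F=GWGR R=GYYB B=BBWB L=WYOW
Query 1: B[3] = B
Query 2: U[1] = R
Query 3: U[3] = R
Query 4: U[0] = R
Query 5: B[2] = W
Query 6: L[2] = O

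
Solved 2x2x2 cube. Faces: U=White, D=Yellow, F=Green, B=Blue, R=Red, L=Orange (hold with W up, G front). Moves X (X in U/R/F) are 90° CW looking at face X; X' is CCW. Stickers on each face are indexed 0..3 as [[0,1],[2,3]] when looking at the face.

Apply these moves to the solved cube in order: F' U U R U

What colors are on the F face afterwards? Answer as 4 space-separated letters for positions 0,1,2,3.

Answer: Y O G Y

Derivation:
After move 1 (F'): F=GGGG U=WWRR R=YRYR D=OOYY L=OWOW
After move 2 (U): U=RWRW F=YRGG R=BBYR B=OWBB L=GGOW
After move 3 (U): U=RRWW F=BBGG R=OWYR B=GGBB L=YROW
After move 4 (R): R=YORW U=RBWG F=BOGY D=OBYG B=WGRB
After move 5 (U): U=WRGB F=YOGY R=WGRW B=YRRB L=BOOW
Query: F face = YOGY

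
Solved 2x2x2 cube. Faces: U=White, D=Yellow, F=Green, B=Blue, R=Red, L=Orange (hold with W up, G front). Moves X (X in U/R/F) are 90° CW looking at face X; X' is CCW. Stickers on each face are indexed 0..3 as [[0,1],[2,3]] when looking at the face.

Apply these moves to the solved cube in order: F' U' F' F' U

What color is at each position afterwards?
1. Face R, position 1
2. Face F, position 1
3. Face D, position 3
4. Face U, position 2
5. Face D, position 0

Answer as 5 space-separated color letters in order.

After move 1 (F'): F=GGGG U=WWRR R=YRYR D=OOYY L=OWOW
After move 2 (U'): U=WRWR F=OWGG R=GGYR B=YRBB L=BBOW
After move 3 (F'): F=WGOG U=WRGY R=OGOR D=BWYY L=BROW
After move 4 (F'): F=GGWO U=WROO R=WGBR D=RWYY L=BYOG
After move 5 (U): U=OWOR F=WGWO R=YRBR B=BYBB L=GGOG
Query 1: R[1] = R
Query 2: F[1] = G
Query 3: D[3] = Y
Query 4: U[2] = O
Query 5: D[0] = R

Answer: R G Y O R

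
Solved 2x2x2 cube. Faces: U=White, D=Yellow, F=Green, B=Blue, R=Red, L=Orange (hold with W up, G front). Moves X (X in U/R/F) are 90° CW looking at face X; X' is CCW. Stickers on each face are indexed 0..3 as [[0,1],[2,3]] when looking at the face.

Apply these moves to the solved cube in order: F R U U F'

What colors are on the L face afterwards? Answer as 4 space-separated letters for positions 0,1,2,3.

After move 1 (F): F=GGGG U=WWOO R=WRWR D=RRYY L=OYOY
After move 2 (R): R=WWRR U=WGOG F=GRGY D=RBYB B=OBWB
After move 3 (U): U=OWGG F=WWGY R=OBRR B=OYWB L=GROY
After move 4 (U): U=GOGW F=OBGY R=OYRR B=GRWB L=WWOY
After move 5 (F'): F=BYOG U=GOOR R=BYRR D=WYYB L=WWOG
Query: L face = WWOG

Answer: W W O G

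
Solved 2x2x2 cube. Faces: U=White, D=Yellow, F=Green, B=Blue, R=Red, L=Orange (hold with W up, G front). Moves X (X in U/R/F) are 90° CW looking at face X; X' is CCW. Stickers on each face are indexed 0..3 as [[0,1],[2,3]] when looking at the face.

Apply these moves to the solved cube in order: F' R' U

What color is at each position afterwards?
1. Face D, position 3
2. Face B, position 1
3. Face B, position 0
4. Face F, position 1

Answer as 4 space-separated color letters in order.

Answer: G W O R

Derivation:
After move 1 (F'): F=GGGG U=WWRR R=YRYR D=OOYY L=OWOW
After move 2 (R'): R=RRYY U=WBRB F=GWGR D=OGYG B=YBOB
After move 3 (U): U=RWBB F=RRGR R=YBYY B=OWOB L=GWOW
Query 1: D[3] = G
Query 2: B[1] = W
Query 3: B[0] = O
Query 4: F[1] = R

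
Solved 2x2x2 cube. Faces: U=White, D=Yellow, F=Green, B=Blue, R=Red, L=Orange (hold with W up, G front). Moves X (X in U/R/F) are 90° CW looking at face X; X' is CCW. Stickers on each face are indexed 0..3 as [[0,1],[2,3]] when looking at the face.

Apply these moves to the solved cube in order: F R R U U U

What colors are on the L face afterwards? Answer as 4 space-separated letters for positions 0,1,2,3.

After move 1 (F): F=GGGG U=WWOO R=WRWR D=RRYY L=OYOY
After move 2 (R): R=WWRR U=WGOG F=GRGY D=RBYB B=OBWB
After move 3 (R): R=RWRW U=WROY F=GBGB D=RWYO B=GBGB
After move 4 (U): U=OWYR F=RWGB R=GBRW B=OYGB L=GBOY
After move 5 (U): U=YORW F=GBGB R=OYRW B=GBGB L=RWOY
After move 6 (U): U=RYWO F=OYGB R=GBRW B=RWGB L=GBOY
Query: L face = GBOY

Answer: G B O Y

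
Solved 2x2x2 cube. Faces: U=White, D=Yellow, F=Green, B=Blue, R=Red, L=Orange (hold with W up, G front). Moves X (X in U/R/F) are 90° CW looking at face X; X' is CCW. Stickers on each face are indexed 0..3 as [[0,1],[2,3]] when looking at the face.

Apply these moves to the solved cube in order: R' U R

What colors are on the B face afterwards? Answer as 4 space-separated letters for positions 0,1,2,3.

Answer: B O W B

Derivation:
After move 1 (R'): R=RRRR U=WBWB F=GWGW D=YGYG B=YBYB
After move 2 (U): U=WWBB F=RRGW R=YBRR B=OOYB L=GWOO
After move 3 (R): R=RYRB U=WRBW F=RGGG D=YYYO B=BOWB
Query: B face = BOWB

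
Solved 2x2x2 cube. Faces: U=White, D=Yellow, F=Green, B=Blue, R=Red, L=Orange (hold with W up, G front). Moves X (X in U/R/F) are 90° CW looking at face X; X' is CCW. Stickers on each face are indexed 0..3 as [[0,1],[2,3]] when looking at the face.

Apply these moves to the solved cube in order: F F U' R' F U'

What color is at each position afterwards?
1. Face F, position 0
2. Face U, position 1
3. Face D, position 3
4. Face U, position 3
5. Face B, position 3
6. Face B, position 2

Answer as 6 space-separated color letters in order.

Answer: B B G R B W

Derivation:
After move 1 (F): F=GGGG U=WWOO R=WRWR D=RRYY L=OYOY
After move 2 (F): F=GGGG U=WWYY R=OROR D=WWYY L=OROR
After move 3 (U'): U=WYWY F=ORGG R=GGOR B=ORBB L=BBOR
After move 4 (R'): R=GRGO U=WBWO F=OYGY D=WRYG B=YRWB
After move 5 (F): F=GOYY U=WBRB R=WROO D=GGYG L=BWOR
After move 6 (U'): U=BBWR F=BWYY R=GOOO B=WRWB L=YROR
Query 1: F[0] = B
Query 2: U[1] = B
Query 3: D[3] = G
Query 4: U[3] = R
Query 5: B[3] = B
Query 6: B[2] = W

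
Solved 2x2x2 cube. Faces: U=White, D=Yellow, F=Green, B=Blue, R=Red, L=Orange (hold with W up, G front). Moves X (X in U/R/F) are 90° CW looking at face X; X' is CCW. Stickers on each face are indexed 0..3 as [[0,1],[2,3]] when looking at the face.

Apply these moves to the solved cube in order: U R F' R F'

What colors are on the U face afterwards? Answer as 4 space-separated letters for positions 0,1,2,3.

Answer: W Y Y B

Derivation:
After move 1 (U): U=WWWW F=RRGG R=BBRR B=OOBB L=GGOO
After move 2 (R): R=RBRB U=WRWG F=RYGY D=YBYO B=WOWB
After move 3 (F'): F=YYRG U=WRRR R=BBYB D=GOYO L=GGOW
After move 4 (R): R=YBBB U=WYRG F=YORO D=GWYW B=RORB
After move 5 (F'): F=OOYR U=WYYB R=WBGB D=GWYW L=GGOR
Query: U face = WYYB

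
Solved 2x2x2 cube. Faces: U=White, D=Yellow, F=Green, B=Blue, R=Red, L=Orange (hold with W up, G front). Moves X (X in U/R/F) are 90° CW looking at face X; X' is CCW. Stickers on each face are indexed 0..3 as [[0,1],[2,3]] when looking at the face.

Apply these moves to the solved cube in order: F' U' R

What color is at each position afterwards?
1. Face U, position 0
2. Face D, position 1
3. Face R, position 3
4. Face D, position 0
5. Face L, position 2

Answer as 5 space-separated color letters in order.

After move 1 (F'): F=GGGG U=WWRR R=YRYR D=OOYY L=OWOW
After move 2 (U'): U=WRWR F=OWGG R=GGYR B=YRBB L=BBOW
After move 3 (R): R=YGRG U=WWWG F=OOGY D=OBYY B=RRRB
Query 1: U[0] = W
Query 2: D[1] = B
Query 3: R[3] = G
Query 4: D[0] = O
Query 5: L[2] = O

Answer: W B G O O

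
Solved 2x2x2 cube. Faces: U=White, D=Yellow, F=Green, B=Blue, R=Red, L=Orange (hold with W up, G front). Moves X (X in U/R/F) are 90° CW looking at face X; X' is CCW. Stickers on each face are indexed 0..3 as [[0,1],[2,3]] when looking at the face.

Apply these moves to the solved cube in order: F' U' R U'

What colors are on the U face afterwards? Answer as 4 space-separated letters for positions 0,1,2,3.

Answer: W G W W

Derivation:
After move 1 (F'): F=GGGG U=WWRR R=YRYR D=OOYY L=OWOW
After move 2 (U'): U=WRWR F=OWGG R=GGYR B=YRBB L=BBOW
After move 3 (R): R=YGRG U=WWWG F=OOGY D=OBYY B=RRRB
After move 4 (U'): U=WGWW F=BBGY R=OORG B=YGRB L=RROW
Query: U face = WGWW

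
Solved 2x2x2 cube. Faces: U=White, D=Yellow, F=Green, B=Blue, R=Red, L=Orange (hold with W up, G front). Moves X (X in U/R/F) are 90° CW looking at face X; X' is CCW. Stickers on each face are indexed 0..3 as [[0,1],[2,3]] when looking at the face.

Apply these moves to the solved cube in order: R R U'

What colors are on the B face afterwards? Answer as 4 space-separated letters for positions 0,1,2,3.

Answer: R R G B

Derivation:
After move 1 (R): R=RRRR U=WGWG F=GYGY D=YBYB B=WBWB
After move 2 (R): R=RRRR U=WYWY F=GBGB D=YWYW B=GBGB
After move 3 (U'): U=YYWW F=OOGB R=GBRR B=RRGB L=GBOO
Query: B face = RRGB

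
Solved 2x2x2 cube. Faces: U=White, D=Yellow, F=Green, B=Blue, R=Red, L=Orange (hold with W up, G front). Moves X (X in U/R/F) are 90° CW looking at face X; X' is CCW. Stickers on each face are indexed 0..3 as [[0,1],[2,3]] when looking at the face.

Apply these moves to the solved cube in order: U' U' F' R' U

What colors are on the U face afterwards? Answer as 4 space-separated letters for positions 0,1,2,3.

Answer: O W G B

Derivation:
After move 1 (U'): U=WWWW F=OOGG R=GGRR B=RRBB L=BBOO
After move 2 (U'): U=WWWW F=BBGG R=OORR B=GGBB L=RROO
After move 3 (F'): F=BGBG U=WWOR R=YOYR D=ROYY L=RWOW
After move 4 (R'): R=ORYY U=WBOG F=BWBR D=RGYG B=YGOB
After move 5 (U): U=OWGB F=ORBR R=YGYY B=RWOB L=BWOW
Query: U face = OWGB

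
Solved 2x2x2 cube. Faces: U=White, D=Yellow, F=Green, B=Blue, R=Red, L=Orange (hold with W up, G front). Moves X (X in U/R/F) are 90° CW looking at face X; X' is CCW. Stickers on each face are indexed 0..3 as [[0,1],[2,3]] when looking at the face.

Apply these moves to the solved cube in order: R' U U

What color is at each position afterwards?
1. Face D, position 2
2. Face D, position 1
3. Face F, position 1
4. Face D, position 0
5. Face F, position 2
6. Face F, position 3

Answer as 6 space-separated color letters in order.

Answer: Y G B Y G W

Derivation:
After move 1 (R'): R=RRRR U=WBWB F=GWGW D=YGYG B=YBYB
After move 2 (U): U=WWBB F=RRGW R=YBRR B=OOYB L=GWOO
After move 3 (U): U=BWBW F=YBGW R=OORR B=GWYB L=RROO
Query 1: D[2] = Y
Query 2: D[1] = G
Query 3: F[1] = B
Query 4: D[0] = Y
Query 5: F[2] = G
Query 6: F[3] = W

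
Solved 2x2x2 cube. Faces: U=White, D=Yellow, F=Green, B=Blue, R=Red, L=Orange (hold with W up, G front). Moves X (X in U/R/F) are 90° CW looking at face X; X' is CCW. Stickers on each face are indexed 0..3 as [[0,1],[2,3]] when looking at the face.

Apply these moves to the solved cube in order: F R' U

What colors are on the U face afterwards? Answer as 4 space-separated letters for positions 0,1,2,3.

Answer: O W B B

Derivation:
After move 1 (F): F=GGGG U=WWOO R=WRWR D=RRYY L=OYOY
After move 2 (R'): R=RRWW U=WBOB F=GWGO D=RGYG B=YBRB
After move 3 (U): U=OWBB F=RRGO R=YBWW B=OYRB L=GWOY
Query: U face = OWBB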